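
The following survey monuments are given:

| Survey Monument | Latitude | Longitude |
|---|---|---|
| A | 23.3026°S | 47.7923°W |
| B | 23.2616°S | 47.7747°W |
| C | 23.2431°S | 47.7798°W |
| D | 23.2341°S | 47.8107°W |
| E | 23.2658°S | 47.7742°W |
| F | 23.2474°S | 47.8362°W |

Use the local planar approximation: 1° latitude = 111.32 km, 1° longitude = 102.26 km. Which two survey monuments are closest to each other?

B and E

Pairwise distances:
A–B: 4.9062 km
A–C: 6.7458 km
A–D: 7.8541 km
A–E: 4.4953 km
A–F: 7.6100 km
B–C: 2.1244 km
B–D: 4.7879 km
B–E: 0.4703 km
B–F: 6.4846 km
C–D: 3.3149 km
C–E: 2.5910 km
C–F: 5.7873 km
D–E: 5.1366 km
D–F: 2.9986 km
E–F: 6.6628 km
Closest pair: B–E at 0.4703 km.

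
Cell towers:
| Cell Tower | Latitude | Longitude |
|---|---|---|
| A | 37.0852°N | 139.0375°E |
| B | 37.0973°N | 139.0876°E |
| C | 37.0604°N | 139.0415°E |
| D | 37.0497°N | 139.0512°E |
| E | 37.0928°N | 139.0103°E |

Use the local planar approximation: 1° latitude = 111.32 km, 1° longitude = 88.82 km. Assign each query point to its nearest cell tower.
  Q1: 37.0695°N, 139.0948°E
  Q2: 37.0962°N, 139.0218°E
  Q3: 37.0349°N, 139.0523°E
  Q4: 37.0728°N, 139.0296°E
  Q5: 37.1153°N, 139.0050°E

Q1 at 37.0695°N, 139.0948°E:
  A: 5.3811 km
  B: 3.1601 km
  C: 4.8413 km
  D: 4.4559 km
  E: 7.9408 km
  → nearest: B (3.1601 km)
Q2 at 37.0962°N, 139.0218°E:
  A: 1.8558 km
  B: 5.8456 km
  C: 4.3525 km
  D: 5.7977 km
  E: 1.0893 km
  → nearest: E (1.0893 km)
Q3 at 37.0349°N, 139.0523°E:
  A: 5.7516 km
  B: 7.6212 km
  C: 2.9964 km
  D: 1.6504 km
  E: 7.4471 km
  → nearest: D (1.6504 km)
Q4 at 37.0728°N, 139.0296°E:
  A: 1.5485 km
  B: 5.8290 km
  C: 1.7386 km
  D: 3.2083 km
  E: 2.8099 km
  → nearest: A (1.5485 km)
Q5 at 37.1153°N, 139.0050°E:
  A: 4.4227 km
  B: 7.6052 km
  C: 6.9181 km
  D: 8.3765 km
  E: 2.5486 km
  → nearest: E (2.5486 km)

Q1→B; Q2→E; Q3→D; Q4→A; Q5→E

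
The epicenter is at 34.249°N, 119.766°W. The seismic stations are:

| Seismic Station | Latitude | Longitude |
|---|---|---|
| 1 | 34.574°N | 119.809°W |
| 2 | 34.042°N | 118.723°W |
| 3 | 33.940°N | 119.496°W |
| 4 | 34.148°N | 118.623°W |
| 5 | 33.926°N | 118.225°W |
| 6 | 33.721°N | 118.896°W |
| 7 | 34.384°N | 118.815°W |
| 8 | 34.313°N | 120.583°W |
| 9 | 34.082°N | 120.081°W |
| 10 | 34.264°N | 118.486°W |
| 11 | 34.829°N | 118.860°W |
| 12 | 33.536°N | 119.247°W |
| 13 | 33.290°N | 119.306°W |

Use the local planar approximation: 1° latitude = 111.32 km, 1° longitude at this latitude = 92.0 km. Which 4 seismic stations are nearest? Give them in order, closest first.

Distances from 34.249°N, 119.766°W:
1: 36.395 km
2: 98.684 km
3: 42.429 km
4: 105.755 km
5: 146.261 km
6: 99.303 km
7: 88.773 km
8: 75.501 km
9: 34.430 km
10: 117.772 km
11: 105.434 km
12: 92.626 km
13: 114.838 km
Sorted: 9 (34.430 km) < 1 (36.395 km) < 3 (42.429 km) < 8 (75.501 km) < 7 (88.773 km) < 12 (92.626 km) < …

9, 1, 3, 8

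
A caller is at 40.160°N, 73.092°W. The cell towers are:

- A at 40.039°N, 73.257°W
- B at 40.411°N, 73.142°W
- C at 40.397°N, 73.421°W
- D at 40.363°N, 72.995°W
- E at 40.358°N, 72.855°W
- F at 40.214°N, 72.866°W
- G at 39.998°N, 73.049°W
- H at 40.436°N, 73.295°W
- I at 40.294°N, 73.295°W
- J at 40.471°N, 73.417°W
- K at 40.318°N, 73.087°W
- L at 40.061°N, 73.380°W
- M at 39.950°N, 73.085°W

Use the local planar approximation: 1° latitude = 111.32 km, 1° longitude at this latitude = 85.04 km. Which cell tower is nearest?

K

Distances from 40.160°N, 73.092°W:
A: √((-0.121·111.32)² + (-0.165·85.04)²) = √(181.43336 + 196.88580) = 19.450 km
B: √((0.251·111.32)² + (-0.050·85.04)²) = √(780.71736 + 18.07950) = 28.263 km
C: √((0.237·111.32)² + (-0.329·85.04)²) = √(696.05425 + 782.77744) = 38.456 km
D: √((0.203·111.32)² + (0.097·85.04)²) = √(510.66780 + 68.04402) = 24.056 km
E: √((0.198·111.32)² + (0.237·85.04)²) = √(485.82155 + 406.20306) = 29.867 km
F: √((0.054·111.32)² + (0.226·85.04)²) = √(36.13549 + 369.37150) = 20.137 km
G: √((-0.162·111.32)² + (0.043·85.04)²) = √(325.21939 + 13.37160) = 18.401 km
H: √((0.276·111.32)² + (-0.203·85.04)²) = √(943.98384 + 298.01531) = 35.242 km
I: √((0.134·111.32)² + (-0.203·85.04)²) = √(222.51331 + 298.01531) = 22.815 km
J: √((0.311·111.32)² + (-0.325·85.04)²) = √(1198.58041 + 763.85904) = 44.299 km
K: √((0.158·111.32)² + (0.005·85.04)²) = √(309.35744 + 0.18080) = 17.594 km
L: √((-0.099·111.32)² + (-0.288·85.04)²) = √(121.45539 + 599.83455) = 26.857 km
M: √((-0.210·111.32)² + (0.007·85.04)²) = √(546.49348 + 0.35436) = 23.385 km
Minimum: K at 17.594 km.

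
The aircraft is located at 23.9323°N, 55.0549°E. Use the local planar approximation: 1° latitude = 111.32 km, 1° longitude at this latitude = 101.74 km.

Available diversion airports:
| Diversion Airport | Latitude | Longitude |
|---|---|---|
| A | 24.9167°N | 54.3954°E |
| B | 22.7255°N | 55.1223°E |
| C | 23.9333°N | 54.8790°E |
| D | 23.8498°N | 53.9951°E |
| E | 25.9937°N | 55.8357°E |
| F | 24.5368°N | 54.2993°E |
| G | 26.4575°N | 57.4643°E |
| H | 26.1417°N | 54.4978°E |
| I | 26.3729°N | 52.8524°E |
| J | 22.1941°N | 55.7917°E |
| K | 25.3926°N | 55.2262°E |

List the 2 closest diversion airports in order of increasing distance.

C, F

Distances from 23.9323°N, 55.0549°E:
A: √((0.9844·111.32)² + (-0.6595·101.74)²) = √(12008.523309 + 4502.078532) = 128.4936 km
B: √((-1.2068·111.32)² + (0.0674·101.74)²) = √(18047.497833 + 47.022234) = 134.5159 km
C: √((0.0010·111.32)² + (-0.1759·101.74)²) = √(0.012392 + 320.269178) = 17.8964 km
D: √((-0.0825·111.32)² + (-1.0598·101.74)²) = √(84.344019 + 11626.026190) = 108.2145 km
E: √((2.0614·111.32)² + (0.7808·101.74)²) = √(52658.797655 + 6310.489899) = 242.8359 km
F: √((0.6045·111.32)² + (-0.7556·101.74)²) = √(4528.339774 + 5909.726265) = 102.1669 km
G: √((2.5252·111.32)² + (2.4094·101.74)²) = √(79020.169449 + 60089.871958) = 372.9746 km
H: √((2.2094·111.32)² + (-0.5571·101.74)²) = √(60491.603195 + 3212.549170) = 252.3968 km
I: √((2.4406·111.32)² + (-2.2025·101.74)²) = √(73814.147647 + 50212.899582) = 352.1747 km
J: √((-1.7382·111.32)² + (0.7368·101.74)²) = √(37440.866101 + 5619.306242) = 207.5095 km
K: √((1.4603·111.32)² + (0.1713·101.74)²) = √(26425.947372 + 303.737345) = 163.4922 km
Sorted: C (17.8964 km) < F (102.1669 km) < D (108.2145 km) < A (128.4936 km) < …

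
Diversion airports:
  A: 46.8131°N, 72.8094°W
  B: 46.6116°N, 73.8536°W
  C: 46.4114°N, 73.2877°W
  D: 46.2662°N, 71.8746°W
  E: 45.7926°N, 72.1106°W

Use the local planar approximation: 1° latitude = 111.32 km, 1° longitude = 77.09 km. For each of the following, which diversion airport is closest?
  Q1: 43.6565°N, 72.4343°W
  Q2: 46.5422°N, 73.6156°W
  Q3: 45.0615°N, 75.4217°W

Q1 at 43.6565°N, 72.4343°W:
  A: √((3.1566·111.32)² + (-0.3751·77.09)²) = √(123476.838047 + 836.161601) = 352.5805 km
  B: √((2.9551·111.32)² + (-1.4193·77.09)²) = √(108215.821120 + 11971.387727) = 346.6803 km
  C: √((2.7549·111.32)² + (-0.8534·77.09)²) = √(94049.842673 + 4328.140679) = 313.6526 km
  D: √((2.6097·111.32)² + (0.5597·77.09)²) = √(84397.108263 + 1861.687167) = 293.6985 km
  E: √((2.1361·111.32)² + (0.3237·77.09)²) = √(56544.394179 + 622.703763) = 239.0964 km
  → nearest: E (239.0964 km)
Q2 at 46.5422°N, 73.6156°W:
  A: √((0.2709·111.32)² + (0.8062·77.09)²) = √(909.419800 + 3862.617279) = 69.0799 km
  B: √((0.0694·111.32)² + (-0.2380·77.09)²) = √(59.685019 + 336.627821) = 19.9076 km
  C: √((-0.1308·111.32)² + (0.3279·77.09)²) = √(212.012703 + 638.967729) = 29.1716 km
  D: √((-0.2760·111.32)² + (1.7410·77.09)²) = √(943.983839 + 18013.314583) = 137.6855 km
  E: √((-0.7496·111.32)² + (1.5050·77.09)²) = √(6963.146797 + 13460.744818) = 142.9122 km
  → nearest: B (19.9076 km)
Q3 at 45.0615°N, 75.4217°W:
  A: √((1.7516·111.32)² + (2.6123·77.09)²) = √(38020.363821 + 40554.793296) = 280.3126 km
  B: √((1.5501·111.32)² + (1.5681·77.09)²) = √(29775.963804 + 14613.141882) = 210.6872 km
  C: √((1.3499·111.32)² + (2.1340·77.09)²) = √(22581.333769 + 27063.559841) = 222.8113 km
  D: √((1.2047·111.32)² + (3.5471·77.09)²) = √(17984.742165 + 74772.681556) = 304.5610 km
  E: √((0.7311·111.32)² + (3.3111·77.09)²) = √(6623.689460 + 65153.940347) = 267.9135 km
  → nearest: B (210.6872 km)

Q1→E; Q2→B; Q3→B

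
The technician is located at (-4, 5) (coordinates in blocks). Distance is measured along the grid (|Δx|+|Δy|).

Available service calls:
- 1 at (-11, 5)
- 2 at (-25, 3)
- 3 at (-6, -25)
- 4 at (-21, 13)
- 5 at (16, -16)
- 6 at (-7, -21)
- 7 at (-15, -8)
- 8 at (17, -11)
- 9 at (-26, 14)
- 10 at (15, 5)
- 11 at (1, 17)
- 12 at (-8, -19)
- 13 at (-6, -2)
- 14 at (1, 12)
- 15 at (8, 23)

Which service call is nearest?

Distances from (-4, 5):
1: 7 blocks
2: 23 blocks
3: 32 blocks
4: 25 blocks
5: 41 blocks
6: 29 blocks
7: 24 blocks
8: 37 blocks
9: 31 blocks
10: 19 blocks
11: 17 blocks
12: 28 blocks
13: 9 blocks
14: 12 blocks
15: 30 blocks
Minimum: 1 at 7 blocks.

1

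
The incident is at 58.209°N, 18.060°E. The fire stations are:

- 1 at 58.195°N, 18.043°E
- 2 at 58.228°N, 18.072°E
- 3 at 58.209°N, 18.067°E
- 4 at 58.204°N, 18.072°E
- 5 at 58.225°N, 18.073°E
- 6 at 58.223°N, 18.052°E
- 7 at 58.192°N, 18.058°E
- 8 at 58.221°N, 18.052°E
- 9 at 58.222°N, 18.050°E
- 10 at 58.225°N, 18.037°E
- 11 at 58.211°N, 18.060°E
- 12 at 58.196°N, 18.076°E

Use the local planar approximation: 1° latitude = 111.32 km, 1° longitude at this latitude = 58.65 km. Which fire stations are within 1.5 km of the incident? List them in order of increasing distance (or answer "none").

11, 3, 4, 8

Distances from 58.209°N, 18.060°E:
1: √((-0.014·111.32)² + (-0.017·58.65)²) = √(2.42886 + 0.99411) = 1.850 km
2: √((0.019·111.32)² + (0.012·58.65)²) = √(4.47356 + 0.49533) = 2.229 km
3: √((0.000·111.32)² + (0.007·58.65)²) = √(0.00000 + 0.16855) = 0.411 km
4: √((-0.005·111.32)² + (0.012·58.65)²) = √(0.30980 + 0.49533) = 0.897 km
5: √((0.016·111.32)² + (0.013·58.65)²) = √(3.17239 + 0.58133) = 1.937 km
6: √((0.014·111.32)² + (-0.008·58.65)²) = √(2.42886 + 0.22015) = 1.628 km
7: √((-0.017·111.32)² + (-0.002·58.65)²) = √(3.58133 + 0.01376) = 1.896 km
8: √((0.012·111.32)² + (-0.008·58.65)²) = √(1.78447 + 0.22015) = 1.416 km
9: √((0.013·111.32)² + (-0.010·58.65)²) = √(2.09427 + 0.34398) = 1.561 km
10: √((0.016·111.32)² + (-0.023·58.65)²) = √(3.17239 + 1.81967) = 2.234 km
11: √((0.002·111.32)² + (0.000·58.65)²) = √(0.04957 + 0.00000) = 0.223 km
12: √((-0.013·111.32)² + (0.016·58.65)²) = √(2.09427 + 0.88059) = 1.725 km
Threshold 1.5 km: 11 (0.223 km), 3 (0.411 km), 4 (0.897 km), 8 (1.416 km) are within range.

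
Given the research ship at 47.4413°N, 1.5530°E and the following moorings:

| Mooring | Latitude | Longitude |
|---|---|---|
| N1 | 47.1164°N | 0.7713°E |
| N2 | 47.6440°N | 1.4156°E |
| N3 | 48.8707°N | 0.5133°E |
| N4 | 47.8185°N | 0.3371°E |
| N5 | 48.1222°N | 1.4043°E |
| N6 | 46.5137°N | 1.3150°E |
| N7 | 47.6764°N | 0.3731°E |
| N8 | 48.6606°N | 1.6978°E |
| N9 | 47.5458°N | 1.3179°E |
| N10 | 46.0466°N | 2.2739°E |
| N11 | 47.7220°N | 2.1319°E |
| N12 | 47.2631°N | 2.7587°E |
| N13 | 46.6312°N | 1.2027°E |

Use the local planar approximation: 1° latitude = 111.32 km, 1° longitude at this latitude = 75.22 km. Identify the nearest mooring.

N9

Distances from 47.4413°N, 1.5530°E:
N1: √((-0.3249·111.32)² + (-0.7817·75.22)²) = √(1308.114676 + 3457.378143) = 69.0325 km
N2: √((0.2027·111.32)² + (-0.1374·75.22)²) = √(509.159549 + 106.816938) = 24.8189 km
N3: √((1.4294·111.32)² + (-1.0397·75.22)²) = √(25319.431539 + 6116.215036) = 177.3010 km
N4: √((0.3772·111.32)² + (-1.2159·75.22)²) = √(1763.152038 + 8364.931234) = 100.6384 km
N5: √((0.6809·111.32)² + (-0.1487·75.22)²) = √(5745.304666 + 125.109012) = 76.6186 km
N6: √((-0.9276·111.32)² + (-0.2380·75.22)²) = √(10662.716817 + 320.494494) = 104.8008 km
N7: √((0.2351·111.32)² + (-1.1799·75.22)²) = √(684.938619 + 7876.931349) = 92.5304 km
N8: √((1.2193·111.32)² + (0.1448·75.22)²) = √(18423.305041 + 118.632527) = 136.1688 km
N9: √((0.1045·111.32)² + (-0.2351·75.22)²) = √(135.325293 + 312.731708) = 21.1674 km
N10: √((-1.3947·111.32)² + (0.7209·75.22)²) = √(24105.047806 + 2940.469704) = 164.4552 km
N11: √((0.2807·111.32)² + (0.5789·75.22)²) = √(976.407756 + 1896.154658) = 53.5963 km
N12: √((-0.1782·111.32)² + (1.2057·75.22)²) = √(393.515456 + 8225.175628) = 92.8369 km
N13: √((-0.8101·111.32)² + (-0.3503·75.22)²) = √(8132.492280 + 694.299628) = 93.9510 km
Minimum: N9 at 21.1674 km.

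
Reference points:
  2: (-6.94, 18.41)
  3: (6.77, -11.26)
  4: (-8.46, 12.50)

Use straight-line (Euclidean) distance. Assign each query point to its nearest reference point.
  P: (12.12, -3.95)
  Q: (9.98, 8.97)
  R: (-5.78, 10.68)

P→3; Q→4; R→4

P at (12.12, -3.95):
  2: √((-19.06)² + (22.36)²) = √(363.2836 + 499.9696) = 29.38
  3: √((-5.35)² + (-7.31)²) = √(28.6225 + 53.4361) = 9.06
  4: √((-20.58)² + (16.45)²) = √(423.5364 + 270.6025) = 26.35
  → nearest: 3 (9.06)
Q at (9.98, 8.97):
  2: √((-16.92)² + (9.44)²) = √(286.2864 + 89.1136) = 19.38
  3: √((-3.21)² + (-20.23)²) = √(10.3041 + 409.2529) = 20.48
  4: √((-18.44)² + (3.53)²) = √(340.0336 + 12.4609) = 18.77
  → nearest: 4 (18.77)
R at (-5.78, 10.68):
  2: √((-1.16)² + (7.73)²) = √(1.3456 + 59.7529) = 7.82
  3: √((12.55)² + (-21.94)²) = √(157.5025 + 481.3636) = 25.28
  4: √((-2.68)² + (1.82)²) = √(7.1824 + 3.3124) = 3.24
  → nearest: 4 (3.24)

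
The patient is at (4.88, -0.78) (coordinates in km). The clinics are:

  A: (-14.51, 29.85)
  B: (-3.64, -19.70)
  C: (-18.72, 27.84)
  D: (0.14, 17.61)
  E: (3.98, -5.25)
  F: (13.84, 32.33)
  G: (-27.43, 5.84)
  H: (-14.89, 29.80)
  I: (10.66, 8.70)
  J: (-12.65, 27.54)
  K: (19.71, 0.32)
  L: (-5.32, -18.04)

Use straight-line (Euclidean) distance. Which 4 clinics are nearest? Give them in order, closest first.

Distances from (4.88, -0.78):
A: 36.25 km
B: 20.75 km
C: 37.10 km
D: 18.99 km
E: 4.56 km
F: 34.30 km
G: 32.98 km
H: 36.41 km
I: 11.10 km
J: 33.31 km
K: 14.87 km
L: 20.05 km
Sorted: E (4.56 km) < I (11.10 km) < K (14.87 km) < D (18.99 km) < L (20.05 km) < B (20.75 km) < …

E, I, K, D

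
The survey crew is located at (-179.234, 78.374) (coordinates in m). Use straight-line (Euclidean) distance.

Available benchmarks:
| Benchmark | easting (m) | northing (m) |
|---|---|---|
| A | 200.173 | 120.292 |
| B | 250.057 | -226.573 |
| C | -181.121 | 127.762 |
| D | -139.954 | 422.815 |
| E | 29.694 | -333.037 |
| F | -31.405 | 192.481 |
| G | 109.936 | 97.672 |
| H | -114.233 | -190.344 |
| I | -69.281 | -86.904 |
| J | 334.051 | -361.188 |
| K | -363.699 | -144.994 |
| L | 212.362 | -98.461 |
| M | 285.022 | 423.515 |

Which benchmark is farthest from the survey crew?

J

Distances from (-179.234, 78.374):
A: √((379.407)² + (41.918)²) = √(143949.67165 + 1757.11872) = 381.716 m
B: √((429.291)² + (-304.947)²) = √(184290.76268 + 92992.67281) = 526.577 m
C: √((-1.887)² + (49.388)²) = √(3.56077 + 2439.17454) = 49.424 m
D: √((39.280)² + (344.441)²) = √(1542.91840 + 118639.60248) = 346.674 m
E: √((208.928)² + (-411.411)²) = √(43650.90918 + 169259.01092) = 461.422 m
F: √((147.829)² + (114.107)²) = √(21853.41324 + 13020.40745) = 186.745 m
G: √((289.170)² + (19.298)²) = √(83619.28890 + 372.41280) = 289.813 m
H: √((65.001)² + (-268.718)²) = √(4225.13000 + 72209.36352) = 276.468 m
I: √((109.953)² + (-165.278)²) = √(12089.66221 + 27316.81728) = 198.511 m
J: √((513.285)² + (-439.562)²) = √(263461.49122 + 193214.75184) = 675.778 m
K: √((-184.465)² + (-223.368)²) = √(34027.33622 + 49893.26342) = 289.691 m
L: √((391.596)² + (-176.835)²) = √(153347.42722 + 31270.61722) = 429.672 m
M: √((464.256)² + (345.141)²) = √(215533.63354 + 119122.30988) = 578.495 m
Maximum: J at 675.778 m.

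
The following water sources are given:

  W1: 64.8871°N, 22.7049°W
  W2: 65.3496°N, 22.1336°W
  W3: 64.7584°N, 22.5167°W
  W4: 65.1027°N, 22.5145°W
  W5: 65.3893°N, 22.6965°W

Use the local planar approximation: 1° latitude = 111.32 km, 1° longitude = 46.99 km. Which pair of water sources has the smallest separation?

Pairwise distances:
W1–W2: √((0.4625·111.32)² + (0.5713·46.99)²) = √(2650.756710 + 720.674803) = 58.0640 km
W1–W3: √((-0.1287·111.32)² + (0.1882·46.99)²) = √(205.259605 + 78.207811) = 16.8365 km
W1–W4: √((0.2156·111.32)² + (0.1904·46.99)²) = √(576.028416 + 80.046948) = 25.6140 km
W1–W5: √((0.5022·111.32)² + (0.0084·46.99)²) = √(3125.358291 + 0.155801) = 55.9063 km
W2–W3: √((-0.5912·111.32)² + (-0.3831·46.99)²) = √(4331.269888 + 324.067287) = 68.2300 km
W2–W4: √((-0.2469·111.32)² + (-0.3809·46.99)²) = √(755.420168 + 320.355980) = 32.7990 km
W2–W5: √((0.0397·111.32)² + (-0.5629·46.99)²) = √(19.531132 + 699.637996) = 26.8173 km
W3–W4: √((0.3443·111.32)² + (0.0022·46.99)²) = √(1468.995417 + 0.010687) = 38.3276 km
W3–W5: √((0.6309·111.32)² + (-0.1798·46.99)²) = √(4932.504046 + 71.382255) = 70.7382 km
W4–W5: √((0.2866·111.32)² + (-0.1820·46.99)²) = √(1017.885124 + 73.139783) = 33.0307 km
Closest pair: W1–W3 at 16.8365 km.

W1 and W3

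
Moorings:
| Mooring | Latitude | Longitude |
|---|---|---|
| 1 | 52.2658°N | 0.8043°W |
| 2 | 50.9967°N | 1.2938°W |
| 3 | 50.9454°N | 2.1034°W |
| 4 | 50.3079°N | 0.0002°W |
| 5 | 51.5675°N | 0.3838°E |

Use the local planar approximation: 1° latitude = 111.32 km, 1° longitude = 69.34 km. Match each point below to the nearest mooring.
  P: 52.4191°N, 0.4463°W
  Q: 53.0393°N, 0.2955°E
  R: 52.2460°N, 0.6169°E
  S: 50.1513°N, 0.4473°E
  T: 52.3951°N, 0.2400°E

P→1; Q→1; R→5; S→4; T→1

P at 52.4191°N, 0.4463°W:
  1: √((-0.1533·111.32)² + (-0.3580·69.34)²) = √(291.226375 + 616.217075) = 30.1238 km
  2: √((-1.4224·111.32)² + (-0.8475·69.34)²) = √(25072.052157 + 3453.401620) = 168.8948 km
  3: √((-1.4737·111.32)² + (-1.6571·69.34)²) = √(26913.151886 + 13202.771568) = 200.2896 km
  4: √((-2.1112·111.32)² + (0.4461·69.34)²) = √(55233.828833 + 956.824134) = 237.0457 km
  5: √((-0.8516·111.32)² + (0.8301·69.34)²) = √(8987.061235 + 3313.053907) = 110.9059 km
  → nearest: 1 (30.1238 km)
Q at 53.0393°N, 0.2955°E:
  1: √((-0.7735·111.32)² + (-1.0998·69.34)²) = √(7414.246680 + 5815.607733) = 115.0211 km
  2: √((-2.0426·111.32)² + (-1.5893·69.34)²) = √(51702.679429 + 12144.494469) = 252.6800 km
  3: √((-2.0939·111.32)² + (-2.3989·69.34)²) = √(54332.322407 + 27668.904446) = 286.3586 km
  4: √((-2.7314·111.32)² + (-0.2957·69.34)²) = √(92452.147918 + 420.407373) = 304.7500 km
  5: √((-1.4718·111.32)² + (0.0883·69.34)²) = √(26843.799880 + 37.487725) = 163.9551 km
  → nearest: 1 (115.0211 km)
R at 52.2460°N, 0.6169°E:
  1: √((0.0198·111.32)² + (-1.4212·69.34)²) = √(4.858216 + 9711.315693) = 98.5707 km
  2: √((-1.2493·111.32)² + (-1.9107·69.34)²) = √(19341.042323 + 17553.053715) = 192.0784 km
  3: √((-1.3006·111.32)² + (-2.7203·69.34)²) = √(20962.056859 + 35579.617730) = 237.7849 km
  4: √((-1.9381·111.32)² + (-0.6171·69.34)²) = √(46547.756999 + 1830.959624) = 219.9516 km
  5: √((-0.6785·111.32)² + (-0.2331·69.34)²) = √(5704.874558 + 261.247547) = 77.2407 km
  → nearest: 5 (77.2407 km)
S at 50.1513°N, 0.4473°E:
  1: √((2.1145·111.32)² + (-1.2516·69.34)²) = √(55406.634904 + 7531.800076) = 250.8753 km
  2: √((0.8454·111.32)² + (-1.7411·69.34)²) = √(8856.678548 + 14575.219561) = 153.0748 km
  3: √((0.7941·111.32)² + (-2.5507·69.34)²) = √(7814.420682 + 31281.418532) = 197.7267 km
  4: √((0.1566·111.32)² + (-0.4475·69.34)²) = √(303.899448 + 962.839179) = 35.5913 km
  5: √((1.4162·111.32)² + (-0.0635·69.34)²) = √(24853.958877 + 19.387202) = 157.7129 km
  → nearest: 4 (35.5913 km)
T at 52.3951°N, 0.2400°E:
  1: √((-0.1293·111.32)² + (-1.0443·69.34)²) = √(207.177909 + 5243.463276) = 73.8285 km
  2: √((-1.3984·111.32)² + (-1.5338·69.34)²) = √(24233.114030 + 11311.107802) = 188.5318 km
  3: √((-1.4497·111.32)² + (-2.3434·69.34)²) = √(26043.699347 + 26403.440775) = 229.0134 km
  4: √((-2.0872·111.32)² + (-0.2402·69.34)²) = √(53985.176737 + 277.404614) = 232.9433 km
  5: √((-0.8276·111.32)² + (0.1438·69.34)²) = √(8487.647983 + 99.422676) = 92.6664 km
  → nearest: 1 (73.8285 km)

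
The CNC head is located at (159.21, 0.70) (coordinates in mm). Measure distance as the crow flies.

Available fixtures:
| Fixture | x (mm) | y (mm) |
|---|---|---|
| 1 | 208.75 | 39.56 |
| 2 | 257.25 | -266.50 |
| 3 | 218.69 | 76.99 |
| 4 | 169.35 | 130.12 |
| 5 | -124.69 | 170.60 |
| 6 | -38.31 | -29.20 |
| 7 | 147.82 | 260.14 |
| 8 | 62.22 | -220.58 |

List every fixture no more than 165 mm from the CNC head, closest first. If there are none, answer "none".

Distances from (159.21, 0.70):
1: √((49.54)² + (38.86)²) = √(2454.2116 + 1510.0996) = 62.96 mm
2: √((98.04)² + (-267.20)²) = √(9611.8416 + 71395.8400) = 284.62 mm
3: √((59.48)² + (76.29)²) = √(3537.8704 + 5820.1641) = 96.74 mm
4: √((10.14)² + (129.42)²) = √(102.8196 + 16749.5364) = 129.82 mm
5: √((-283.90)² + (169.90)²) = √(80599.2100 + 28866.0100) = 330.86 mm
6: √((-197.52)² + (-29.90)²) = √(39014.1504 + 894.0100) = 199.77 mm
7: √((-11.39)² + (259.44)²) = √(129.7321 + 67309.1136) = 259.69 mm
8: √((-96.99)² + (-221.28)²) = √(9407.0601 + 48964.8384) = 241.60 mm
Threshold 165 mm: 1 (62.96 mm), 3 (96.74 mm), 4 (129.82 mm) are within range.

1, 3, 4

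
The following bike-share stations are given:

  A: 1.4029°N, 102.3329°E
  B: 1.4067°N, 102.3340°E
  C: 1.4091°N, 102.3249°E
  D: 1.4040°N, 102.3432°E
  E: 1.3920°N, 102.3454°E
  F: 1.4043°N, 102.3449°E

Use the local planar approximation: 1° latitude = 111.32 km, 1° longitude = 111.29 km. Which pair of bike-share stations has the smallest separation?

Pairwise distances:
A–B: √((0.0038·111.32)² + (0.0011·111.29)²) = √(0.178943 + 0.014986) = 0.4404 km
A–C: √((0.0062·111.32)² + (-0.0080·111.29)²) = √(0.476354 + 0.792670) = 1.1265 km
A–D: √((0.0011·111.32)² + (0.0103·111.29)²) = √(0.014994 + 1.313974) = 1.1528 km
A–E: √((-0.0109·111.32)² + (0.0125·111.29)²) = √(1.472310 + 1.935229) = 1.8460 km
A–F: √((0.0014·111.32)² + (0.0120·111.29)²) = √(0.024289 + 1.783507) = 1.3445 km
B–C: √((0.0024·111.32)² + (-0.0091·111.29)²) = √(0.071379 + 1.025640) = 1.0474 km
B–D: √((-0.0027·111.32)² + (0.0092·111.29)²) = √(0.090339 + 1.048306) = 1.0671 km
B–E: √((-0.0147·111.32)² + (0.0114·111.29)²) = √(2.677818 + 1.609615) = 2.0706 km
B–F: √((-0.0024·111.32)² + (0.0109·111.29)²) = √(0.071379 + 1.471517) = 1.2421 km
C–D: √((-0.0051·111.32)² + (0.0183·111.29)²) = √(0.322320 + 4.147768) = 2.1143 km
C–E: √((-0.0171·111.32)² + (0.0205·111.29)²) = √(3.623586 + 5.204991) = 2.9713 km
C–F: √((-0.0048·111.32)² + (0.0200·111.29)²) = √(0.285515 + 4.954186) = 2.2890 km
D–E: √((-0.0120·111.32)² + (0.0022·111.29)²) = √(1.784469 + 0.059946) = 1.3581 km
D–F: √((0.0003·111.32)² + (0.0017·111.29)²) = √(0.001115 + 0.035794) = 0.1921 km
E–F: √((0.0123·111.32)² + (-0.0005·111.29)²) = √(1.874807 + 0.003096) = 1.3704 km
Closest pair: D–F at 0.1921 km.

D and F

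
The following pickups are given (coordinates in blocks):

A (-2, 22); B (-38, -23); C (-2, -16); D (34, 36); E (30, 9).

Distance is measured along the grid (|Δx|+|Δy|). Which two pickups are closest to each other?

Pairwise distances:
A–B: 81 blocks
A–C: 38 blocks
A–D: 50 blocks
A–E: 45 blocks
B–C: 43 blocks
B–D: 131 blocks
B–E: 100 blocks
C–D: 88 blocks
C–E: 57 blocks
D–E: 31 blocks
Closest pair: D–E at 31 blocks.

D and E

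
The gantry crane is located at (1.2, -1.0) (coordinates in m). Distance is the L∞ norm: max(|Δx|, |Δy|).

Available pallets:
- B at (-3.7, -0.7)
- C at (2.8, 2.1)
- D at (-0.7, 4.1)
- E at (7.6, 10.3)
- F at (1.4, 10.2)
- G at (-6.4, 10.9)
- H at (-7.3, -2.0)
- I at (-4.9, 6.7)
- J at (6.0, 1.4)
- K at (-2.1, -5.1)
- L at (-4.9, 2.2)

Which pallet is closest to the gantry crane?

Distances from (1.2, -1.0):
B: max(|-4.9|, |0.3|) = 4.9 m
C: max(|1.6|, |3.1|) = 3.1 m
D: max(|-1.9|, |5.1|) = 5.1 m
E: max(|6.4|, |11.3|) = 11.3 m
F: max(|0.2|, |11.2|) = 11.2 m
G: max(|-7.6|, |11.9|) = 11.9 m
H: max(|-8.5|, |-1.0|) = 8.5 m
I: max(|-6.1|, |7.7|) = 7.7 m
J: max(|4.8|, |2.4|) = 4.8 m
K: max(|-3.3|, |-4.1|) = 4.1 m
L: max(|-6.1|, |3.2|) = 6.1 m
Minimum: C at 3.1 m.

C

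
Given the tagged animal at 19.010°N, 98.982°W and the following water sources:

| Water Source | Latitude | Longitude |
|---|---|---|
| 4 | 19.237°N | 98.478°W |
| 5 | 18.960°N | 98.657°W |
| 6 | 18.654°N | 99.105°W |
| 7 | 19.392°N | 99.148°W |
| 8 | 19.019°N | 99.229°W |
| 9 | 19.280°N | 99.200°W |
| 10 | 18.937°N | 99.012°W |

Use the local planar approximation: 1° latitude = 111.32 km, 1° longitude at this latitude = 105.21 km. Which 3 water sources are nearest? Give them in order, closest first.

Distances from 19.010°N, 98.982°W:
4: √((0.227·111.32)² + (0.504·105.21)²) = √(638.55471 + 2811.73971) = 58.739 km
5: √((-0.050·111.32)² + (0.325·105.21)²) = √(30.98036 + 1169.17835) = 34.643 km
6: √((-0.356·111.32)² + (-0.123·105.21)²) = √(1570.53056 + 167.46508) = 41.689 km
7: √((0.382·111.32)² + (-0.166·105.21)²) = √(1808.31099 + 305.02133) = 45.971 km
8: √((0.009·111.32)² + (-0.247·105.21)²) = √(1.00376 + 675.31741) = 26.006 km
9: √((0.270·111.32)² + (-0.218·105.21)²) = √(903.38718 + 526.05000) = 37.808 km
10: √((-0.073·111.32)² + (-0.030·105.21)²) = √(66.03773 + 9.96223) = 8.718 km
Sorted: 10 (8.718 km) < 8 (26.006 km) < 5 (34.643 km) < 9 (37.808 km) < 6 (41.689 km) < …

10, 8, 5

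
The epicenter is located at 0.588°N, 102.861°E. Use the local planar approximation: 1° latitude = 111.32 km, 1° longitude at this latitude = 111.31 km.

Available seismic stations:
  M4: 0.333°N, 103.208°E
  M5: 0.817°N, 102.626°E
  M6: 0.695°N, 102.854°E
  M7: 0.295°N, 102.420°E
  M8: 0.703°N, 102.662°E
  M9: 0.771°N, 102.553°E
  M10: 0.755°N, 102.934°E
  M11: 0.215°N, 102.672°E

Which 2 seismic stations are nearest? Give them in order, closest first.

Distances from 0.588°N, 102.861°E:
M4: √((-0.255·111.32)² + (0.347·111.31)²) = √(805.79906 + 1491.85741) = 47.934 km
M5: √((0.229·111.32)² + (-0.235·111.31)²) = √(649.85634 + 684.23312) = 36.525 km
M6: √((0.107·111.32)² + (-0.007·111.31)²) = √(141.87764 + 0.60711) = 11.937 km
M7: √((-0.293·111.32)² + (-0.441·111.31)²) = √(1063.85303 + 2409.60327) = 58.936 km
M8: √((0.115·111.32)² + (-0.199·111.31)²) = √(163.88608 + 490.65307) = 25.584 km
M9: √((0.183·111.32)² + (-0.308·111.31)²) = √(415.00046 + 1175.35700) = 39.879 km
M10: √((0.167·111.32)² + (0.073·111.31)²) = √(345.60446 + 66.02586) = 20.289 km
M11: √((-0.373·111.32)² + (-0.189·111.31)²) = √(1724.10638 + 442.58019) = 46.548 km
Sorted: M6 (11.937 km) < M10 (20.289 km) < M8 (25.584 km) < M5 (36.525 km) < …

M6, M10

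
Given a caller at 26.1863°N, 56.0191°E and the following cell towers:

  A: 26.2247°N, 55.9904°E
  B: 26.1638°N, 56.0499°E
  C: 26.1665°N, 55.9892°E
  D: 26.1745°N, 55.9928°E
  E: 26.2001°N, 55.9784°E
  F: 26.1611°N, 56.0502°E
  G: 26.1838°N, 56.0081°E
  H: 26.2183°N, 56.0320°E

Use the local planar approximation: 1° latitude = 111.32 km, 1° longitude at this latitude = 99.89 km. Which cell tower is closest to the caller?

Distances from 26.1863°N, 56.0191°E:
A: √((0.0384·111.32)² + (-0.0287·99.89)²) = √(18.272957 + 8.218789) = 5.1470 km
B: √((-0.0225·111.32)² + (0.0308·99.89)²) = √(6.273522 + 9.465541) = 3.9672 km
C: √((-0.0198·111.32)² + (-0.0299·99.89)²) = √(4.858216 + 8.920443) = 3.7120 km
D: √((-0.0118·111.32)² + (-0.0263·99.89)²) = √(1.725482 + 6.901691) = 2.9372 km
E: √((0.0138·111.32)² + (-0.0407·99.89)²) = √(2.359960 + 16.528477) = 4.3461 km
F: √((-0.0252·111.32)² + (0.0311·99.89)²) = √(7.869506 + 9.650833) = 4.1857 km
G: √((-0.0025·111.32)² + (-0.0110·99.89)²) = √(0.077451 + 1.207339) = 1.1335 km
H: √((0.0320·111.32)² + (0.0129·99.89)²) = √(12.689554 + 1.660441) = 3.7881 km
Minimum: G at 1.1335 km.

G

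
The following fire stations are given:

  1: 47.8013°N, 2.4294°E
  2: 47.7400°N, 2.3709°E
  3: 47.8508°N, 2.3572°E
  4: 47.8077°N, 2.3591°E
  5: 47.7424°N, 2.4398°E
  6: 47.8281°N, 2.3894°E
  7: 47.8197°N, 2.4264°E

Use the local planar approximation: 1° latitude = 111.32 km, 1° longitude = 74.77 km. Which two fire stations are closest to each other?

Pairwise distances:
1–2: 8.1054 km
1–3: 7.7140 km
1–4: 5.3044 km
1–5: 6.6027 km
1–6: 4.2244 km
1–7: 2.0605 km
2–3: 12.3767 km
2–4: 7.5878 km
2–5: 5.1586 km
2–6: 9.9044 km
2–7: 9.7947 km
3–4: 4.8000 km
3–5: 13.5557 km
3–6: 3.4903 km
3–7: 6.2255 km
4–5: 9.4472 km
4–6: 3.2078 km
4–7: 5.2063 km
5–6: 10.2574 km
5–7: 8.6632 km
6–7: 2.9202 km
Closest pair: 1–7 at 2.0605 km.

1 and 7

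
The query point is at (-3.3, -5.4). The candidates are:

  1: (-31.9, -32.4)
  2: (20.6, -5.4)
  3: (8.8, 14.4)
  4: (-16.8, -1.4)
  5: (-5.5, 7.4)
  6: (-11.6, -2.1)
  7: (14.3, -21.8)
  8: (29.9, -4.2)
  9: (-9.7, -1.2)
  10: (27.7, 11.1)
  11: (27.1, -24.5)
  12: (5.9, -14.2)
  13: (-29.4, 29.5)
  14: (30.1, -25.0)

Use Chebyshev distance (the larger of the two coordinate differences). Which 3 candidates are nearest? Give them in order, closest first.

Distances from (-3.3, -5.4):
1: 28.6
2: 23.9
3: 19.8
4: 13.5
5: 12.8
6: 8.3
7: 17.6
8: 33.2
9: 6.4
10: 31.0
11: 30.4
12: 9.2
13: 34.9
14: 33.4
Sorted: 9 (6.4) < 6 (8.3) < 12 (9.2) < 5 (12.8) < 4 (13.5) < …

9, 6, 12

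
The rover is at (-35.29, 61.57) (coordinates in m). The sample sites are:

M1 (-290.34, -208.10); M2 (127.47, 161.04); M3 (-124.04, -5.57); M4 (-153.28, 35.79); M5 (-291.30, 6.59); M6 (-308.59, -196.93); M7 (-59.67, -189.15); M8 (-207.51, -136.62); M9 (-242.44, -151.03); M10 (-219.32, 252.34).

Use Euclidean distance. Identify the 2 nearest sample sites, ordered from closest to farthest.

M3, M4

Distances from (-35.29, 61.57):
M1: √((-255.05)² + (-269.67)²) = √(65050.5025 + 72721.9089) = 371.18 m
M2: √((162.76)² + (99.47)²) = √(26490.8176 + 9894.2809) = 190.75 m
M3: √((-88.75)² + (-67.14)²) = √(7876.5625 + 4507.7796) = 111.28 m
M4: √((-117.99)² + (-25.78)²) = √(13921.6401 + 664.6084) = 120.77 m
M5: √((-256.01)² + (-54.98)²) = √(65541.1201 + 3022.8004) = 261.85 m
M6: √((-273.30)² + (-258.50)²) = √(74692.8900 + 66822.2500) = 376.18 m
M7: √((-24.38)² + (-250.72)²) = √(594.3844 + 62860.5184) = 251.90 m
M8: √((-172.22)² + (-198.19)²) = √(29659.7284 + 39279.2761) = 262.56 m
M9: √((-207.15)² + (-212.60)²) = √(42911.1225 + 45198.7600) = 296.83 m
M10: √((-184.03)² + (190.77)²) = √(33867.0409 + 36393.1929) = 265.07 m
Sorted: M3 (111.28 m) < M4 (120.77 m) < M2 (190.75 m) < M7 (251.90 m) < …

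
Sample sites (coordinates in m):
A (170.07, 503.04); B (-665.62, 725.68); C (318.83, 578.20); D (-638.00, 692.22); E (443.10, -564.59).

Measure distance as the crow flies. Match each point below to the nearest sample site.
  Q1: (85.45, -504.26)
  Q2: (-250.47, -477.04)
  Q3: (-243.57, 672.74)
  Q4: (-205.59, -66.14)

Q1→E; Q2→E; Q3→D; Q4→A

Q1 at (85.45, -504.26):
  A: √((84.62)² + (1007.30)²) = √(7160.5444 + 1014653.2900) = 1010.85 m
  B: √((-751.07)² + (1229.94)²) = √(564106.1449 + 1512752.4036) = 1441.13 m
  C: √((233.38)² + (1082.46)²) = √(54466.2244 + 1171719.6516) = 1107.33 m
  D: √((-723.45)² + (1196.48)²) = √(523379.9025 + 1431564.3904) = 1398.19 m
  E: √((357.65)² + (-60.33)²) = √(127913.5225 + 3639.7089) = 362.70 m
  → nearest: E (362.70 m)
Q2 at (-250.47, -477.04):
  A: √((420.54)² + (980.08)²) = √(176853.8916 + 960556.8064) = 1066.49 m
  B: √((-415.15)² + (1202.72)²) = √(172349.5225 + 1446535.3984) = 1272.35 m
  C: √((569.30)² + (1055.24)²) = √(324102.4900 + 1113531.4576) = 1199.01 m
  D: √((-387.53)² + (1169.26)²) = √(150179.5009 + 1367168.9476) = 1231.81 m
  E: √((693.57)² + (-87.55)²) = √(481039.3449 + 7665.0025) = 699.07 m
  → nearest: E (699.07 m)
Q3 at (-243.57, 672.74):
  A: √((413.64)² + (-169.70)²) = √(171098.0496 + 28798.0900) = 447.10 m
  B: √((-422.05)² + (52.94)²) = √(178126.2025 + 2802.6436) = 425.36 m
  C: √((562.40)² + (-94.54)²) = √(316293.7600 + 8937.8116) = 570.29 m
  D: √((-394.43)² + (19.48)²) = √(155575.0249 + 379.4704) = 394.91 m
  E: √((686.67)² + (-1237.33)²) = √(471515.6889 + 1530985.5289) = 1415.10 m
  → nearest: D (394.91 m)
Q4 at (-205.59, -66.14):
  A: √((375.66)² + (569.18)²) = √(141120.4356 + 323965.8724) = 681.97 m
  B: √((-460.03)² + (791.82)²) = √(211627.6009 + 626978.9124) = 915.75 m
  C: √((524.42)² + (644.34)²) = √(275016.3364 + 415174.0356) = 830.78 m
  D: √((-432.41)² + (758.36)²) = √(186978.4081 + 575109.8896) = 872.98 m
  E: √((648.69)² + (-498.45)²) = √(420798.7161 + 248452.4025) = 818.08 m
  → nearest: A (681.97 m)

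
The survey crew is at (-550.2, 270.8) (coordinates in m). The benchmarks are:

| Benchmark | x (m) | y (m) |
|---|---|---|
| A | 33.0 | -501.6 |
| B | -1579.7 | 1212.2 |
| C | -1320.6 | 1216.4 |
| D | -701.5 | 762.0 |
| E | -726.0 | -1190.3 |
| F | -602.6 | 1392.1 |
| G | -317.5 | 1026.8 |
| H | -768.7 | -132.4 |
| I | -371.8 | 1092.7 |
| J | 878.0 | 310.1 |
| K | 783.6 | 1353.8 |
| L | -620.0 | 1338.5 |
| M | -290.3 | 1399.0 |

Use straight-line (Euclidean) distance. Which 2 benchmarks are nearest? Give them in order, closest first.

H, D

Distances from (-550.2, 270.8):
A: 967.8 m
B: 1395.0 m
C: 1219.7 m
D: 514.0 m
E: 1471.6 m
F: 1122.5 m
G: 791.0 m
H: 458.6 m
I: 841.0 m
J: 1428.7 m
K: 1718.1 m
L: 1070.0 m
M: 1157.7 m
Sorted: H (458.6 m) < D (514.0 m) < G (791.0 m) < I (841.0 m) < …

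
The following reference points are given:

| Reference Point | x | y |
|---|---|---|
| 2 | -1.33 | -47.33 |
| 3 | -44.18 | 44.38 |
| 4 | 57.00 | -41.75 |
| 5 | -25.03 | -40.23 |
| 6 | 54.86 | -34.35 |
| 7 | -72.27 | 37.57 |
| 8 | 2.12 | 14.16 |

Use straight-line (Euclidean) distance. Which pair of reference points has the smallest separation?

4 and 6

Pairwise distances:
2–3: √((-42.85)² + (91.71)²) = √(1836.1225 + 8410.7241) = 101.23
2–4: √((58.33)² + (5.58)²) = √(3402.3889 + 31.1364) = 58.60
2–5: √((-23.70)² + (7.10)²) = √(561.6900 + 50.4100) = 24.74
2–6: √((56.19)² + (12.98)²) = √(3157.3161 + 168.4804) = 57.67
2–7: √((-70.94)² + (84.90)²) = √(5032.4836 + 7208.0100) = 110.64
2–8: √((3.45)² + (61.49)²) = √(11.9025 + 3781.0201) = 61.59
3–4: √((101.18)² + (-86.13)²) = √(10237.3924 + 7418.3769) = 132.88
3–5: √((19.15)² + (-84.61)²) = √(366.7225 + 7158.8521) = 86.75
3–6: √((99.04)² + (-78.73)²) = √(9808.9216 + 6198.4129) = 126.52
3–7: √((-28.09)² + (-6.81)²) = √(789.0481 + 46.3761) = 28.90
3–8: √((46.30)² + (-30.22)²) = √(2143.6900 + 913.2484) = 55.29
4–5: √((-82.03)² + (1.52)²) = √(6728.9209 + 2.3104) = 82.04
4–6: √((-2.14)² + (7.40)²) = √(4.5796 + 54.7600) = 7.70
4–7: √((-129.27)² + (79.32)²) = √(16710.7329 + 6291.6624) = 151.67
4–8: √((-54.88)² + (55.91)²) = √(3011.8144 + 3125.9281) = 78.34
5–6: √((79.89)² + (5.88)²) = √(6382.4121 + 34.5744) = 80.11
5–7: √((-47.24)² + (77.80)²) = √(2231.6176 + 6052.8400) = 91.02
5–8: √((27.15)² + (54.39)²) = √(737.1225 + 2958.2721) = 60.79
6–7: √((-127.13)² + (71.92)²) = √(16162.0369 + 5172.4864) = 146.06
6–8: √((-52.74)² + (48.51)²) = √(2781.5076 + 2353.2201) = 71.66
7–8: √((74.39)² + (-23.41)²) = √(5533.8721 + 548.0281) = 77.99
Closest pair: 4–6 at 7.70.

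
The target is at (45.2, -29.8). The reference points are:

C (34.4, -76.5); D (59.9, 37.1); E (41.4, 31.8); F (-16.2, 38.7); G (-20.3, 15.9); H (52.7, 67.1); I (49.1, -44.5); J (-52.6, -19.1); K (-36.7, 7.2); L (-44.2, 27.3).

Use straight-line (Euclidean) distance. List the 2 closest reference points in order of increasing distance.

I, C

Distances from (45.2, -29.8):
C: √((-10.8)² + (-46.7)²) = √(116.640 + 2180.890) = 47.9
D: √((14.7)² + (66.9)²) = √(216.090 + 4475.610) = 68.5
E: √((-3.8)² + (61.6)²) = √(14.440 + 3794.560) = 61.7
F: √((-61.4)² + (68.5)²) = √(3769.960 + 4692.250) = 92.0
G: √((-65.5)² + (45.7)²) = √(4290.250 + 2088.490) = 79.9
H: √((7.5)² + (96.9)²) = √(56.250 + 9389.610) = 97.2
I: √((3.9)² + (-14.7)²) = √(15.210 + 216.090) = 15.2
J: √((-97.8)² + (10.7)²) = √(9564.840 + 114.490) = 98.4
K: √((-81.9)² + (37.0)²) = √(6707.610 + 1369.000) = 89.9
L: √((-89.4)² + (57.1)²) = √(7992.360 + 3260.410) = 106.1
Sorted: I (15.2) < C (47.9) < E (61.7) < D (68.5) < …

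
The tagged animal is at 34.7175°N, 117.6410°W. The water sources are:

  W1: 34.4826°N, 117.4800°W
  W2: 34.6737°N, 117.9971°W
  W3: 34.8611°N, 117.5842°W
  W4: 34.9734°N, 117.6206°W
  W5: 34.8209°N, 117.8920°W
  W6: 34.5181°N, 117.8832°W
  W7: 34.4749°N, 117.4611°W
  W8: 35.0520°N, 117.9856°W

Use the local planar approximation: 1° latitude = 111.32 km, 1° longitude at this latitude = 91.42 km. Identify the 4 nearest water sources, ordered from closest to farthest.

Distances from 34.7175°N, 117.6410°W:
W1: 30.0069 km
W2: 32.9178 km
W3: 16.8078 km
W4: 28.5478 km
W5: 25.6716 km
W6: 31.3525 km
W7: 31.6200 km
W8: 48.7752 km
Sorted: W3 (16.8078 km) < W5 (25.6716 km) < W4 (28.5478 km) < W1 (30.0069 km) < W6 (31.3525 km) < W7 (31.6200 km) < …

W3, W5, W4, W1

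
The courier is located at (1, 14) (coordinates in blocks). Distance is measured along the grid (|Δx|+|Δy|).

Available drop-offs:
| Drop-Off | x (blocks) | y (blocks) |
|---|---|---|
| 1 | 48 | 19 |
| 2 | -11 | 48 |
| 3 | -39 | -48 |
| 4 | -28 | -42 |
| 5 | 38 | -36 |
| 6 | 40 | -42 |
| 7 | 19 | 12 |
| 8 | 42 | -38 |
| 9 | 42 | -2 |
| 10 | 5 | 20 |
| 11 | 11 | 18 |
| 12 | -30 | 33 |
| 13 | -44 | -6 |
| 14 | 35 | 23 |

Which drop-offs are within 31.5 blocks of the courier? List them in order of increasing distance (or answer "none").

10, 11, 7

Distances from (1, 14):
1: 52 blocks
2: 46 blocks
3: 102 blocks
4: 85 blocks
5: 87 blocks
6: 95 blocks
7: 20 blocks
8: 93 blocks
9: 57 blocks
10: 10 blocks
11: 14 blocks
12: 50 blocks
13: 65 blocks
14: 43 blocks
Threshold 31.5 blocks: 10 (10 blocks), 11 (14 blocks), 7 (20 blocks) are within range.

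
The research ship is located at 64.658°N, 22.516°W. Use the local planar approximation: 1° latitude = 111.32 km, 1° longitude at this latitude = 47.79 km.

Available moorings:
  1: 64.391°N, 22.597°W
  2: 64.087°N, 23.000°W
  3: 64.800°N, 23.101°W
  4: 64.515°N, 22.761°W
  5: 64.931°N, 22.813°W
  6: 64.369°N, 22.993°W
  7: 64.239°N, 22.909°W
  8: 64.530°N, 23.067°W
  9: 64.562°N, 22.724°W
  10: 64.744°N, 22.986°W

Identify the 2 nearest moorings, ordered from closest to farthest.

9, 4

Distances from 64.658°N, 22.516°W:
1: 29.973 km
2: 67.641 km
3: 32.117 km
4: 19.761 km
5: 33.542 km
6: 39.429 km
7: 50.282 km
8: 29.940 km
9: 14.595 km
10: 24.416 km
Sorted: 9 (14.595 km) < 4 (19.761 km) < 10 (24.416 km) < 8 (29.940 km) < …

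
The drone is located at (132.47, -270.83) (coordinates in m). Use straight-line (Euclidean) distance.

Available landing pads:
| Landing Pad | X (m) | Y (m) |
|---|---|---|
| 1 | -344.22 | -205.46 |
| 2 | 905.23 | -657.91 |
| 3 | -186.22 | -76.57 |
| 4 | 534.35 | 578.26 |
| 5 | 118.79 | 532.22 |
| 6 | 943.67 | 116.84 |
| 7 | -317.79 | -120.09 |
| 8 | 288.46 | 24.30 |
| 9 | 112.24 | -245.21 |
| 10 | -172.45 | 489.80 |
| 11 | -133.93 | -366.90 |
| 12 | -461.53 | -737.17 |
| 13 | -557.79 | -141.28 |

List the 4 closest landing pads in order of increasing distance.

9, 11, 8, 3

Distances from (132.47, -270.83):
1: √((-476.69)² + (65.37)²) = √(227233.3561 + 4273.2369) = 481.15 m
2: √((772.76)² + (-387.08)²) = √(597158.0176 + 149830.9264) = 864.29 m
3: √((-318.69)² + (194.26)²) = √(101563.3161 + 37736.9476) = 373.23 m
4: √((401.88)² + (849.09)²) = √(161507.5344 + 720953.8281) = 939.39 m
5: √((-13.68)² + (803.05)²) = √(187.1424 + 644889.3025) = 803.17 m
6: √((811.20)² + (387.67)²) = √(658045.4400 + 150288.0289) = 899.07 m
7: √((-450.26)² + (150.74)²) = √(202734.0676 + 22722.5476) = 474.82 m
8: √((155.99)² + (295.13)²) = √(24332.8801 + 87101.7169) = 333.82 m
9: √((-20.23)² + (25.62)²) = √(409.2529 + 656.3844) = 32.64 m
10: √((-304.92)² + (760.63)²) = √(92976.2064 + 578557.9969) = 819.47 m
11: √((-266.40)² + (-96.07)²) = √(70968.9600 + 9229.4449) = 283.19 m
12: √((-594.00)² + (-466.34)²) = √(352836.0000 + 217472.9956) = 755.19 m
13: √((-690.26)² + (129.55)²) = √(476458.8676 + 16783.2025) = 702.31 m
Sorted: 9 (32.64 m) < 11 (283.19 m) < 8 (333.82 m) < 3 (373.23 m) < 7 (474.82 m) < 1 (481.15 m) < …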